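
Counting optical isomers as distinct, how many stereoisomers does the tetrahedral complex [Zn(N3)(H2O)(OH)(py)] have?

2

Only one geometric arrangement is possible; it has no improper symmetry element, so it exists as a pair of enantiomers (2 stereoisomers).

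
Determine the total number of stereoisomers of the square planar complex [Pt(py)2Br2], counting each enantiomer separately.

2

A square has two trans pairs of vertices; adjacent vertices are cis.
Systematic placement gives 2 geometric isomers: py cis; py trans.
Each arrangement has an internal mirror plane or centre of symmetry, so none is chiral.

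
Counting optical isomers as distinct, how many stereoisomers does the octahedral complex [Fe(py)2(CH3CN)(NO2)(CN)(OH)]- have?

An octahedron has six vertices in three trans pairs; every non-trans pair is cis.
Placing the ligands in turn and identifying arrangements related by rotation or reflection leaves 9 distinct geometric isomers.
Of these, 6 lack any improper symmetry element and so occur as enantiomeric pairs, giving 9 + 6 = 15 stereoisomers in total.

15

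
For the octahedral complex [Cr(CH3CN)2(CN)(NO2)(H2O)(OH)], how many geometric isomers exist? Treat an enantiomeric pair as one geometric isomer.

An octahedron has six vertices in three trans pairs; every non-trans pair is cis.
Exhaustive case analysis gives 9 geometric isomers.

9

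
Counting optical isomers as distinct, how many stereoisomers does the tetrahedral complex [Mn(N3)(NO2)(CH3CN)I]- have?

All four vertices of a tetrahedron are equivalent and mutually adjacent, so cis/trans isomerism cannot arise.
Only one geometric arrangement is possible; it has no improper symmetry element, so it exists as a pair of enantiomers (2 stereoisomers).

2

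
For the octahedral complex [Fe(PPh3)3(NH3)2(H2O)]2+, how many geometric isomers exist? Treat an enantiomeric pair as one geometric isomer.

3

The six octahedral sites form three mutually perpendicular trans pairs.
Working through the distinct placements yields 3 geometric isomers: PPh3 mer, NH3 cis; PPh3 mer, NH3 trans; PPh3 fac, NH3 cis.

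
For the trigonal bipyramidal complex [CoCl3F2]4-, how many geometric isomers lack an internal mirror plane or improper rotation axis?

0

In a trigonal bipyramid the two axial positions differ from the three equatorial ones.
Systematic placement gives 3 geometric isomers: F both equatorial; F one axial, one equatorial; F both axial.
Each arrangement has an internal mirror plane or centre of symmetry, so none is chiral.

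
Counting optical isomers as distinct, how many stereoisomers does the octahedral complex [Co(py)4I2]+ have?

The six octahedral sites form three mutually perpendicular trans pairs.
There are 2 geometric isomers: I trans; I cis.
Each arrangement has an internal mirror plane or centre of symmetry, so none is chiral.

2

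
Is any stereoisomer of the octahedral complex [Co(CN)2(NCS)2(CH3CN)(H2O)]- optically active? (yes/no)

An octahedron has six vertices in three trans pairs; every non-trans pair is cis.
Working through the distinct placements yields 6 geometric isomers: CN cis, NCS trans; CN cis, NCS cis (3 arrangements, 2 chiral); CN trans, NCS trans; CN trans, NCS cis.
Of these, 2 lack any improper symmetry element and so occur as enantiomeric pairs, giving 6 + 2 = 8 stereoisomers in total.

yes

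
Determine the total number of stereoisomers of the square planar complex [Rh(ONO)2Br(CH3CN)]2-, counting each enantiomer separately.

Systematic placement gives 2 geometric isomers: ONO cis; ONO trans.
Each arrangement has an internal mirror plane or centre of symmetry, so none is chiral.

2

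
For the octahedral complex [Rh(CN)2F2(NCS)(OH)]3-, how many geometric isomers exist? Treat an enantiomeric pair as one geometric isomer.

In an octahedral complex each vertex has one trans partner and four cis neighbours.
Systematic placement gives 6 geometric isomers: CN trans, F trans; CN trans, F cis; CN cis, F cis (3 arrangements, 2 chiral); CN cis, F trans.

6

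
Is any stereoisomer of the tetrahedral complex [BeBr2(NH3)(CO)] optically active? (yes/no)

no

In a tetrahedral complex all four positions are equivalent and every pair of ligands is adjacent — there is no cis/trans distinction.
Only one geometric arrangement is possible.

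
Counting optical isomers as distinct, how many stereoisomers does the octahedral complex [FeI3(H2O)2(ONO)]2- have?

An octahedron has six vertices in three trans pairs; every non-trans pair is cis.
There are 3 geometric isomers: I mer, H2O trans; I fac, H2O cis; I mer, H2O cis.
Each arrangement has an internal mirror plane or centre of symmetry, so none is chiral.

3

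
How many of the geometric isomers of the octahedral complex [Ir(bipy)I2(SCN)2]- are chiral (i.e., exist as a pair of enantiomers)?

In an octahedral complex each vertex has one trans partner and four cis neighbours.
Each bipy is bidentate and must span two cis positions.
Working through the distinct placements yields 3 geometric isomers: I trans, SCN cis; I cis, SCN cis (chiral); I cis, SCN trans.
One of these lacks any improper symmetry element and so occurs as an enantiomeric pair, giving 3 + 1 = 4 stereoisomers in total.

1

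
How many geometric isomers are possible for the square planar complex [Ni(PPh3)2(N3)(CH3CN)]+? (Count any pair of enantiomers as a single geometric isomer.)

In a square planar complex each vertex has one trans partner and two cis neighbours.
The distinct arrangements are (2 in all): PPh3 cis; PPh3 trans.

2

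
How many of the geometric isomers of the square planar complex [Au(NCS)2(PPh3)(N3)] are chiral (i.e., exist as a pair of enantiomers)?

In a square planar complex each vertex has one trans partner and two cis neighbours.
Systematic placement gives 2 geometric isomers: NCS cis; NCS trans.
Each arrangement has an internal mirror plane or centre of symmetry, so none is chiral.

0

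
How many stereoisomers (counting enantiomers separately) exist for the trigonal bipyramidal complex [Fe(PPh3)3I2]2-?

3

Working through the distinct placements yields 3 geometric isomers: I both axial; I one axial, one equatorial; I both equatorial.
Each arrangement has an internal mirror plane or centre of symmetry, so none is chiral.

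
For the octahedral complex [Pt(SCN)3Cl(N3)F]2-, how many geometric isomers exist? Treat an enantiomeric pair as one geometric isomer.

4

An octahedron has six vertices in three trans pairs; every non-trans pair is cis.
There are 4 geometric isomers: SCN mer (3 arrangements); SCN fac (chiral).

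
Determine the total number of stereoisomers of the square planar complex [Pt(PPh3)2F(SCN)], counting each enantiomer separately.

2

A square has two trans pairs of vertices; adjacent vertices are cis.
There are 2 geometric isomers: PPh3 cis; PPh3 trans.
Each arrangement has an internal mirror plane or centre of symmetry, so none is chiral.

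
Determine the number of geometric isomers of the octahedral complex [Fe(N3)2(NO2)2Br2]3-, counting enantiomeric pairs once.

In an octahedral complex each vertex has one trans partner and four cis neighbours.
There are 5 geometric isomers: N3 trans, NO2 trans, Br trans; N3 cis, NO2 cis, Br trans; N3 cis, NO2 trans, Br cis; N3 cis, NO2 cis, Br cis (chiral); N3 trans, NO2 cis, Br cis.

5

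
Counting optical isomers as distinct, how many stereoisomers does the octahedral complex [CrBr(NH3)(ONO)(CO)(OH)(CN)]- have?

An octahedron has six vertices in three trans pairs; every non-trans pair is cis.
Exhaustive case analysis gives 15 geometric isomers.
Of these, 15 lack any improper symmetry element and so occur as enantiomeric pairs, giving 15 + 15 = 30 stereoisomers in total.

30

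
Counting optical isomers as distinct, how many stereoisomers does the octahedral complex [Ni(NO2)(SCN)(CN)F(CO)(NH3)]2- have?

30

An octahedron has six vertices in three trans pairs; every non-trans pair is cis.
Exhaustive case analysis gives 15 geometric isomers.
Of these, 15 lack any improper symmetry element and so occur as enantiomeric pairs, giving 15 + 15 = 30 stereoisomers in total.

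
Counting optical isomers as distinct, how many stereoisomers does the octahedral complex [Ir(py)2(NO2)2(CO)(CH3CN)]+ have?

8

Systematic placement gives 6 geometric isomers: py trans, NO2 trans; py cis, NO2 cis (3 arrangements, 2 chiral); py trans, NO2 cis; py cis, NO2 trans.
Of these, 2 lack any improper symmetry element and so occur as enantiomeric pairs, giving 6 + 2 = 8 stereoisomers in total.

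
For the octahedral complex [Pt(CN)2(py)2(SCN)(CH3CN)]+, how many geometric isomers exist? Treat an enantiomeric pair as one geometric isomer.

6

In an octahedral complex each vertex has one trans partner and four cis neighbours.
There are 6 geometric isomers: CN cis, py trans; CN cis, py cis (3 arrangements, 2 chiral); CN trans, py trans; CN trans, py cis.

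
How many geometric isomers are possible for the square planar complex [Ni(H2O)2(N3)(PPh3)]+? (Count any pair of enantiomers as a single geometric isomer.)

2

A square has two trans pairs of vertices; adjacent vertices are cis.
Systematic placement gives 2 geometric isomers: H2O cis; H2O trans.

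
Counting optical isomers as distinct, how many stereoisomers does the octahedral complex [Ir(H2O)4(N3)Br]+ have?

2

An octahedron has six vertices in three trans pairs; every non-trans pair is cis.
The distinct arrangements are (2 in all): N3 and Br mutually cis; N3 and Br mutually trans.
Each arrangement has an internal mirror plane or centre of symmetry, so none is chiral.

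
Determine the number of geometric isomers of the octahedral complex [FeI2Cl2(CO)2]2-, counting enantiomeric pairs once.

In an octahedral complex each vertex has one trans partner and four cis neighbours.
Systematic placement gives 5 geometric isomers: I trans, Cl trans, CO trans; I cis, Cl cis, CO trans; I trans, Cl cis, CO cis; I cis, Cl cis, CO cis (chiral); I cis, Cl trans, CO cis.

5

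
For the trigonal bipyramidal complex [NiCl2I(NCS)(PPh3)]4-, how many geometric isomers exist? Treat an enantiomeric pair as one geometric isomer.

A trigonal bipyramid has two axial and three equatorial sites, which are chemically inequivalent.
Placing the ligands in turn and identifying arrangements related by rotation or reflection leaves 7 distinct geometric isomers.

7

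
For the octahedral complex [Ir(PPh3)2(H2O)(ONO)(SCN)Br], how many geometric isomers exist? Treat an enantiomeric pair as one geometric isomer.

In an octahedral complex each vertex has one trans partner and four cis neighbours.
Placing the ligands in turn and identifying arrangements related by rotation or reflection leaves 9 distinct geometric isomers.

9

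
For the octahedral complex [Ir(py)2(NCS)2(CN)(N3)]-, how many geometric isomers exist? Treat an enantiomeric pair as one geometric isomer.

6

In an octahedral complex each vertex has one trans partner and four cis neighbours.
There are 6 geometric isomers: py trans, NCS trans; py cis, NCS cis (3 arrangements, 2 chiral); py trans, NCS cis; py cis, NCS trans.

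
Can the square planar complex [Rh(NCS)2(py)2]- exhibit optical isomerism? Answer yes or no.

no

A square has two trans pairs of vertices; adjacent vertices are cis.
There are 2 geometric isomers: NCS cis; NCS trans.
Each arrangement has an internal mirror plane or centre of symmetry, so none is chiral.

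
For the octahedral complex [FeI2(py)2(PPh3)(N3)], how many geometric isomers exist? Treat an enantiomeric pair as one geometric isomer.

The six octahedral sites form three mutually perpendicular trans pairs.
Working through the distinct placements yields 6 geometric isomers: I trans, py trans; I trans, py cis; I cis, py trans; I cis, py cis (3 arrangements, 2 chiral).

6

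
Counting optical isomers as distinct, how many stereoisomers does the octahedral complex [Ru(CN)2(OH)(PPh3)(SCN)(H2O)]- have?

15

The six octahedral sites form three mutually perpendicular trans pairs.
Exhaustive case analysis gives 9 geometric isomers.
Of these, 6 lack any improper symmetry element and so occur as enantiomeric pairs, giving 9 + 6 = 15 stereoisomers in total.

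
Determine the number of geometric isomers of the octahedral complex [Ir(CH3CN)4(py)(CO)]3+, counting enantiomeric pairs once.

2

In an octahedral complex each vertex has one trans partner and four cis neighbours.
Systematic placement gives 2 geometric isomers: py and CO mutually trans; py and CO mutually cis.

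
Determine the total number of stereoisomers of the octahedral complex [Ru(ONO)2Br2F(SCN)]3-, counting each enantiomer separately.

8

The six octahedral sites form three mutually perpendicular trans pairs.
Working through the distinct placements yields 6 geometric isomers: ONO cis, Br trans; ONO trans, Br trans; ONO cis, Br cis (3 arrangements, 2 chiral); ONO trans, Br cis.
Of these, 2 lack any improper symmetry element and so occur as enantiomeric pairs, giving 6 + 2 = 8 stereoisomers in total.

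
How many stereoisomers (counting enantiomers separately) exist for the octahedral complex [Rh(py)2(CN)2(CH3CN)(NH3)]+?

8

In an octahedral complex each vertex has one trans partner and four cis neighbours.
The distinct arrangements are (6 in all): py trans, CN cis; py cis, CN cis (3 arrangements, 2 chiral); py trans, CN trans; py cis, CN trans.
Of these, 2 lack any improper symmetry element and so occur as enantiomeric pairs, giving 6 + 2 = 8 stereoisomers in total.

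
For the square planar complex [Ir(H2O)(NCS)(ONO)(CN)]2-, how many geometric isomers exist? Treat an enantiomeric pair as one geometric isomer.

A square has two trans pairs of vertices; adjacent vertices are cis.
There are 3 geometric isomers: (CN/NCS trans, H2O/ONO trans); (CN/ONO trans, H2O/NCS trans); (CN/H2O trans, NCS/ONO trans).

3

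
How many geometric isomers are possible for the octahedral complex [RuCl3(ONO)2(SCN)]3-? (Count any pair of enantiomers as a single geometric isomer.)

In an octahedral complex each vertex has one trans partner and four cis neighbours.
There are 3 geometric isomers: Cl mer, ONO cis; Cl mer, ONO trans; Cl fac, ONO cis.

3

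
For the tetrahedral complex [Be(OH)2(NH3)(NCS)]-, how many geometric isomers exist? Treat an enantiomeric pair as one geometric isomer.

In a tetrahedral complex all four positions are equivalent and every pair of ligands is adjacent — there is no cis/trans distinction.
Only one geometric arrangement is possible.

1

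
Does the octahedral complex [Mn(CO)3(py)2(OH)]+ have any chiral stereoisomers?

In an octahedral complex each vertex has one trans partner and four cis neighbours.
There are 3 geometric isomers: CO mer, py trans; CO mer, py cis; CO fac, py cis.
Each arrangement has an internal mirror plane or centre of symmetry, so none is chiral.

no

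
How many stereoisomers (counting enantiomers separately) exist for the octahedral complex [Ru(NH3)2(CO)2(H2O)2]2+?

6

The six octahedral sites form three mutually perpendicular trans pairs.
Systematic placement gives 5 geometric isomers: NH3 trans, CO trans, H2O trans; NH3 cis, CO trans, H2O cis; NH3 trans, CO cis, H2O cis; NH3 cis, CO cis, H2O cis (chiral); NH3 cis, CO cis, H2O trans.
One of these lacks any improper symmetry element and so occurs as an enantiomeric pair, giving 5 + 1 = 6 stereoisomers in total.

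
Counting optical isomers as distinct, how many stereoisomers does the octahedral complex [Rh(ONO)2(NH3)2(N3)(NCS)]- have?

The six octahedral sites form three mutually perpendicular trans pairs.
Working through the distinct placements yields 6 geometric isomers: ONO trans, NH3 trans; ONO cis, NH3 cis (3 arrangements, 2 chiral); ONO trans, NH3 cis; ONO cis, NH3 trans.
Of these, 2 lack any improper symmetry element and so occur as enantiomeric pairs, giving 6 + 2 = 8 stereoisomers in total.

8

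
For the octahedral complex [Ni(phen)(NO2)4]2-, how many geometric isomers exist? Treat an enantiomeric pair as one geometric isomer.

An octahedron has six vertices in three trans pairs; every non-trans pair is cis.
Each phen is bidentate and must span two cis positions.
Only one geometric arrangement is possible.

1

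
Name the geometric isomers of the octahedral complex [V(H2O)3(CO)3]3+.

fac and mer

An octahedron has six vertices in three trans pairs; every non-trans pair is cis.
There are 2 geometric isomers: H2O mer; H2O fac.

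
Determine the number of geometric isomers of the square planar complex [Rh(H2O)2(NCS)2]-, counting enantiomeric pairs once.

2

In a square planar complex each vertex has one trans partner and two cis neighbours.
There are 2 geometric isomers: H2O cis; H2O trans.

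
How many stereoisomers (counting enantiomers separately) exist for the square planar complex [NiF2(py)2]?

2

In a square planar complex each vertex has one trans partner and two cis neighbours.
Systematic placement gives 2 geometric isomers: F cis; F trans.
Each arrangement has an internal mirror plane or centre of symmetry, so none is chiral.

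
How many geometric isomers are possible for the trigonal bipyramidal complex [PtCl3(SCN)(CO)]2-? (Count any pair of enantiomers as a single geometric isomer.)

A trigonal bipyramid has two axial and three equatorial sites, which are chemically inequivalent.
Working through the distinct placements yields 4 geometric isomers: SCN equatorial, CO axial; SCN axial, CO axial; SCN equatorial, CO equatorial; SCN axial, CO equatorial.

4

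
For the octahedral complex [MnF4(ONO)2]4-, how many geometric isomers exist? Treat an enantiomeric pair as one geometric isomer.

2

An octahedron has six vertices in three trans pairs; every non-trans pair is cis.
Systematic placement gives 2 geometric isomers: ONO trans; ONO cis.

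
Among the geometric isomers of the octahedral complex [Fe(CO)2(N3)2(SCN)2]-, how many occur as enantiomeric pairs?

An octahedron has six vertices in three trans pairs; every non-trans pair is cis.
There are 5 geometric isomers: CO trans, N3 trans, SCN trans; CO trans, N3 cis, SCN cis; CO cis, N3 cis, SCN trans; CO cis, N3 cis, SCN cis (chiral); CO cis, N3 trans, SCN cis.
One of these lacks any improper symmetry element and so occurs as an enantiomeric pair, giving 5 + 1 = 6 stereoisomers in total.

1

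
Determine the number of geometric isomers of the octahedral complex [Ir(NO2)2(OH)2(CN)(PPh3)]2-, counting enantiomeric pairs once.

6

There are 6 geometric isomers: NO2 cis, OH cis (3 arrangements, 2 chiral); NO2 cis, OH trans; NO2 trans, OH cis; NO2 trans, OH trans.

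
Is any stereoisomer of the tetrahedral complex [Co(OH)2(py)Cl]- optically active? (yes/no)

no

In a tetrahedral complex all four positions are equivalent and every pair of ligands is adjacent — there is no cis/trans distinction.
Only one geometric arrangement is possible.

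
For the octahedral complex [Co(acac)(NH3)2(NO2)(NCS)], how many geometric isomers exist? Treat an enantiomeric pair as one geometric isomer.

In an octahedral complex each vertex has one trans partner and four cis neighbours.
Each acac is bidentate and must span two cis positions.
The distinct arrangements are (4 in all): NH3 cis (3 arrangements, 2 chiral); NH3 trans.

4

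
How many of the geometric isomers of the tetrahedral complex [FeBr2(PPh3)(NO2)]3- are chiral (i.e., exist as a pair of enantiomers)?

0

In a tetrahedral complex all four positions are equivalent and every pair of ligands is adjacent — there is no cis/trans distinction.
Only one geometric arrangement is possible.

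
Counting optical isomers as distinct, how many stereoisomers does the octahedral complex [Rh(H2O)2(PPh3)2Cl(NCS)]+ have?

In an octahedral complex each vertex has one trans partner and four cis neighbours.
There are 6 geometric isomers: H2O cis, PPh3 trans; H2O cis, PPh3 cis (3 arrangements, 2 chiral); H2O trans, PPh3 trans; H2O trans, PPh3 cis.
Of these, 2 lack any improper symmetry element and so occur as enantiomeric pairs, giving 6 + 2 = 8 stereoisomers in total.

8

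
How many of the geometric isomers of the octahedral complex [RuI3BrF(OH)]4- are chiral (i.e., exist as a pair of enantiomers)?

1

In an octahedral complex each vertex has one trans partner and four cis neighbours.
The distinct arrangements are (4 in all): I mer (3 arrangements); I fac (chiral).
One of these lacks any improper symmetry element and so occurs as an enantiomeric pair, giving 4 + 1 = 5 stereoisomers in total.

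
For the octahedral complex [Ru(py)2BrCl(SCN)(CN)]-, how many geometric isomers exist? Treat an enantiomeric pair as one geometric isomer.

The six octahedral sites form three mutually perpendicular trans pairs.
Exhaustive case analysis gives 9 geometric isomers.

9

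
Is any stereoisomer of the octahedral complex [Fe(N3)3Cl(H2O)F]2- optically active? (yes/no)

yes

There are 4 geometric isomers: N3 mer (3 arrangements); N3 fac (chiral).
One of these lacks any improper symmetry element and so occurs as an enantiomeric pair, giving 4 + 1 = 5 stereoisomers in total.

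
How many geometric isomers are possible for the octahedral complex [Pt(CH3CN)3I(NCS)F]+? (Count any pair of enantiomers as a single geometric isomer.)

There are 4 geometric isomers: CH3CN mer (3 arrangements); CH3CN fac (chiral).

4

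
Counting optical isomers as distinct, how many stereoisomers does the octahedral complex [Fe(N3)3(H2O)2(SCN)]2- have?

3

In an octahedral complex each vertex has one trans partner and four cis neighbours.
The distinct arrangements are (3 in all): N3 mer, H2O trans; N3 fac, H2O cis; N3 mer, H2O cis.
Each arrangement has an internal mirror plane or centre of symmetry, so none is chiral.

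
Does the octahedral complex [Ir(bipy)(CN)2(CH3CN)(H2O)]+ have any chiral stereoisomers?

An octahedron has six vertices in three trans pairs; every non-trans pair is cis.
Each bipy is bidentate and must span two cis positions.
Systematic placement gives 4 geometric isomers: CN cis (3 arrangements, 2 chiral); CN trans.
Of these, 2 lack any improper symmetry element and so occur as enantiomeric pairs, giving 4 + 2 = 6 stereoisomers in total.

yes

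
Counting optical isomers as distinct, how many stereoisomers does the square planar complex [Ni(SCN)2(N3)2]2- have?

2

A square has two trans pairs of vertices; adjacent vertices are cis.
Working through the distinct placements yields 2 geometric isomers: SCN cis; SCN trans.
Each arrangement has an internal mirror plane or centre of symmetry, so none is chiral.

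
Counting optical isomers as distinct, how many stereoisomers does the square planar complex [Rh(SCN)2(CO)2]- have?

2

Working through the distinct placements yields 2 geometric isomers: SCN cis; SCN trans.
Each arrangement has an internal mirror plane or centre of symmetry, so none is chiral.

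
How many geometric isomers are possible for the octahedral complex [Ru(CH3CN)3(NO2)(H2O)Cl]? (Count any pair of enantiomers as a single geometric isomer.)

4

In an octahedral complex each vertex has one trans partner and four cis neighbours.
The distinct arrangements are (4 in all): CH3CN mer (3 arrangements); CH3CN fac (chiral).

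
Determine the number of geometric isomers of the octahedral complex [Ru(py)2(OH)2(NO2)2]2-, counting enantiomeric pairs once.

Working through the distinct placements yields 5 geometric isomers: py trans, OH trans, NO2 trans; py cis, OH cis, NO2 trans; py trans, OH cis, NO2 cis; py cis, OH cis, NO2 cis (chiral); py cis, OH trans, NO2 cis.

5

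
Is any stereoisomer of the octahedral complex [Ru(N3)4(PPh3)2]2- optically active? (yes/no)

no

An octahedron has six vertices in three trans pairs; every non-trans pair is cis.
Working through the distinct placements yields 2 geometric isomers: PPh3 trans; PPh3 cis.
Each arrangement has an internal mirror plane or centre of symmetry, so none is chiral.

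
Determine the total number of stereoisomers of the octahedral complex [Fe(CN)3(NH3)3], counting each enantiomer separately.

2

The distinct arrangements are (2 in all): CN mer; CN fac.
Each arrangement has an internal mirror plane or centre of symmetry, so none is chiral.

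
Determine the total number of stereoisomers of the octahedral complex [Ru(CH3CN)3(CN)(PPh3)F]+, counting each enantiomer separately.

In an octahedral complex each vertex has one trans partner and four cis neighbours.
There are 4 geometric isomers: CH3CN mer (3 arrangements); CH3CN fac (chiral).
One of these lacks any improper symmetry element and so occurs as an enantiomeric pair, giving 4 + 1 = 5 stereoisomers in total.

5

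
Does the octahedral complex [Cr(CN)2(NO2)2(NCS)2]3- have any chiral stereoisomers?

yes

An octahedron has six vertices in three trans pairs; every non-trans pair is cis.
Systematic placement gives 5 geometric isomers: CN trans, NO2 trans, NCS trans; CN trans, NO2 cis, NCS cis; CN cis, NO2 trans, NCS cis; CN cis, NO2 cis, NCS cis (chiral); CN cis, NO2 cis, NCS trans.
One of these lacks any improper symmetry element and so occurs as an enantiomeric pair, giving 5 + 1 = 6 stereoisomers in total.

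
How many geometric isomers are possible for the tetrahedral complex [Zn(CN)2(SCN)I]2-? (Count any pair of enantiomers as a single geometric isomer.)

In a tetrahedral complex all four positions are equivalent and every pair of ligands is adjacent — there is no cis/trans distinction.
Only one geometric arrangement is possible.

1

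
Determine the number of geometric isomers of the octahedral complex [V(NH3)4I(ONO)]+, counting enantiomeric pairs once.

Systematic placement gives 2 geometric isomers: I and ONO mutually cis; I and ONO mutually trans.

2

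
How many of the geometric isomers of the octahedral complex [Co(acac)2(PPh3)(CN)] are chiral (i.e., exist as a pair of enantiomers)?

In an octahedral complex each vertex has one trans partner and four cis neighbours.
Each acac is bidentate and must span two cis positions.
Systematic placement gives 2 geometric isomers: PPh3 and CN mutually trans; PPh3 and CN mutually cis (chiral).
One of these lacks any improper symmetry element and so occurs as an enantiomeric pair, giving 2 + 1 = 3 stereoisomers in total.

1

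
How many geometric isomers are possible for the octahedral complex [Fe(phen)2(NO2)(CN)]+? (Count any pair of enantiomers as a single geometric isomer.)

The six octahedral sites form three mutually perpendicular trans pairs.
Each phen is bidentate and must span two cis positions.
Systematic placement gives 2 geometric isomers: NO2 and CN mutually trans; NO2 and CN mutually cis (chiral).

2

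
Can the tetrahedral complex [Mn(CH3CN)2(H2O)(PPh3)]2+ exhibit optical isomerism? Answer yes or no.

no

Only one geometric arrangement is possible.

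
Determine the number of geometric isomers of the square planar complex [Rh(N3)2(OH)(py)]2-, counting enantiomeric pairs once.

2

In a square planar complex each vertex has one trans partner and two cis neighbours.
There are 2 geometric isomers: N3 cis; N3 trans.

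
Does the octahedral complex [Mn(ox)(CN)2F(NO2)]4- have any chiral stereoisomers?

yes

In an octahedral complex each vertex has one trans partner and four cis neighbours.
Each ox is bidentate and must span two cis positions.
Working through the distinct placements yields 4 geometric isomers: CN trans; CN cis (3 arrangements, 2 chiral).
Of these, 2 lack any improper symmetry element and so occur as enantiomeric pairs, giving 4 + 2 = 6 stereoisomers in total.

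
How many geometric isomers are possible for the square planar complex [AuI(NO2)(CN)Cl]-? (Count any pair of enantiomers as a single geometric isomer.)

3

A square has two trans pairs of vertices; adjacent vertices are cis.
Working through the distinct placements yields 3 geometric isomers: (CN/I trans, Cl/NO2 trans); (CN/NO2 trans, Cl/I trans); (CN/Cl trans, I/NO2 trans).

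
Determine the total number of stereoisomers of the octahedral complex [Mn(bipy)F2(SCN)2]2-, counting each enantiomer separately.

4

The six octahedral sites form three mutually perpendicular trans pairs.
Each bipy is bidentate and must span two cis positions.
There are 3 geometric isomers: F trans, SCN cis; F cis, SCN cis (chiral); F cis, SCN trans.
One of these lacks any improper symmetry element and so occurs as an enantiomeric pair, giving 3 + 1 = 4 stereoisomers in total.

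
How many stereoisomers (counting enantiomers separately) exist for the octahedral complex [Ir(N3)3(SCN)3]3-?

2

In an octahedral complex each vertex has one trans partner and four cis neighbours.
The distinct arrangements are (2 in all): N3 mer; N3 fac.
Each arrangement has an internal mirror plane or centre of symmetry, so none is chiral.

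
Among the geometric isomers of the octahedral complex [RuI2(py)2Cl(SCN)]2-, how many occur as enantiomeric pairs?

The six octahedral sites form three mutually perpendicular trans pairs.
Working through the distinct placements yields 6 geometric isomers: I cis, py trans; I cis, py cis (3 arrangements, 2 chiral); I trans, py trans; I trans, py cis.
Of these, 2 lack any improper symmetry element and so occur as enantiomeric pairs, giving 6 + 2 = 8 stereoisomers in total.

2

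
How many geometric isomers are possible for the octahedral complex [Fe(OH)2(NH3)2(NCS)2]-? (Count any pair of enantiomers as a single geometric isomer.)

In an octahedral complex each vertex has one trans partner and four cis neighbours.
Working through the distinct placements yields 5 geometric isomers: OH trans, NH3 trans, NCS trans; OH cis, NH3 cis, NCS trans; OH trans, NH3 cis, NCS cis; OH cis, NH3 cis, NCS cis (chiral); OH cis, NH3 trans, NCS cis.

5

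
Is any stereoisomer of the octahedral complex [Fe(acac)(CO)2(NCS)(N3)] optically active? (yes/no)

The six octahedral sites form three mutually perpendicular trans pairs.
Each acac is bidentate and must span two cis positions.
There are 4 geometric isomers: CO trans; CO cis (3 arrangements, 2 chiral).
Of these, 2 lack any improper symmetry element and so occur as enantiomeric pairs, giving 4 + 2 = 6 stereoisomers in total.

yes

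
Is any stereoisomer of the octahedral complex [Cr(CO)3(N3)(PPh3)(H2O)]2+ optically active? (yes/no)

An octahedron has six vertices in three trans pairs; every non-trans pair is cis.
There are 4 geometric isomers: CO mer (3 arrangements); CO fac (chiral).
One of these lacks any improper symmetry element and so occurs as an enantiomeric pair, giving 4 + 1 = 5 stereoisomers in total.

yes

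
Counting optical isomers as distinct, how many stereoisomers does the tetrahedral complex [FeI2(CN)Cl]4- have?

1

All four vertices of a tetrahedron are equivalent and mutually adjacent, so cis/trans isomerism cannot arise.
Only one geometric arrangement is possible.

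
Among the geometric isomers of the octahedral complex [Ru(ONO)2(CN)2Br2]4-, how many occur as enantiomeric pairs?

An octahedron has six vertices in three trans pairs; every non-trans pair is cis.
Systematic placement gives 5 geometric isomers: ONO trans, CN trans, Br trans; ONO cis, CN cis, Br trans; ONO trans, CN cis, Br cis; ONO cis, CN cis, Br cis (chiral); ONO cis, CN trans, Br cis.
One of these lacks any improper symmetry element and so occurs as an enantiomeric pair, giving 5 + 1 = 6 stereoisomers in total.

1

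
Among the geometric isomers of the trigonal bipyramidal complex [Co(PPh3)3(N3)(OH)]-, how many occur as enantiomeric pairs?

0

In a trigonal bipyramid the two axial positions differ from the three equatorial ones.
Working through the distinct placements yields 4 geometric isomers: N3 axial, OH axial; N3 axial, OH equatorial; N3 equatorial, OH axial; N3 equatorial, OH equatorial.
Each arrangement has an internal mirror plane or centre of symmetry, so none is chiral.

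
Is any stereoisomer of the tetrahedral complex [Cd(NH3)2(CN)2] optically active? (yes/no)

no

In a tetrahedral complex all four positions are equivalent and every pair of ligands is adjacent — there is no cis/trans distinction.
Only one geometric arrangement is possible.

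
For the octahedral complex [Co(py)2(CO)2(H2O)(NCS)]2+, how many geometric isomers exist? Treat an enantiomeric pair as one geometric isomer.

6

The six octahedral sites form three mutually perpendicular trans pairs.
Working through the distinct placements yields 6 geometric isomers: py trans, CO trans; py cis, CO trans; py trans, CO cis; py cis, CO cis (3 arrangements, 2 chiral).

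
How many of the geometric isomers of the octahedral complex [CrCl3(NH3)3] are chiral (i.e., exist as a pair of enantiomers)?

An octahedron has six vertices in three trans pairs; every non-trans pair is cis.
The distinct arrangements are (2 in all): Cl mer; Cl fac.
Each arrangement has an internal mirror plane or centre of symmetry, so none is chiral.

0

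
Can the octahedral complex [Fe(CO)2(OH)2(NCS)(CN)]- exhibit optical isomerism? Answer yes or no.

An octahedron has six vertices in three trans pairs; every non-trans pair is cis.
Working through the distinct placements yields 6 geometric isomers: CO cis, OH trans; CO cis, OH cis (3 arrangements, 2 chiral); CO trans, OH trans; CO trans, OH cis.
Of these, 2 lack any improper symmetry element and so occur as enantiomeric pairs, giving 6 + 2 = 8 stereoisomers in total.

yes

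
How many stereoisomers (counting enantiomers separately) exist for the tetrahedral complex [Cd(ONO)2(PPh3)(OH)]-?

1

All four vertices of a tetrahedron are equivalent and mutually adjacent, so cis/trans isomerism cannot arise.
Only one geometric arrangement is possible.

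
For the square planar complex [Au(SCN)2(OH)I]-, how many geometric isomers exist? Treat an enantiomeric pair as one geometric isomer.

Systematic placement gives 2 geometric isomers: SCN cis; SCN trans.

2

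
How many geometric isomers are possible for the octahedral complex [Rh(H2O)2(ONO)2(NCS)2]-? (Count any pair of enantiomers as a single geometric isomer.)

In an octahedral complex each vertex has one trans partner and four cis neighbours.
Systematic placement gives 5 geometric isomers: H2O trans, ONO trans, NCS trans; H2O trans, ONO cis, NCS cis; H2O cis, ONO trans, NCS cis; H2O cis, ONO cis, NCS cis (chiral); H2O cis, ONO cis, NCS trans.

5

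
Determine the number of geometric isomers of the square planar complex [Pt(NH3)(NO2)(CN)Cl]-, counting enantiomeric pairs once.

3

Working through the distinct placements yields 3 geometric isomers: (CN/NH3 trans, Cl/NO2 trans); (CN/NO2 trans, Cl/NH3 trans); (CN/Cl trans, NH3/NO2 trans).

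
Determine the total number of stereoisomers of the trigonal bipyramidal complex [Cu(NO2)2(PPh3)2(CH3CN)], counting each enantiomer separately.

A trigonal bipyramid has two axial and three equatorial sites, which are chemically inequivalent.
Exhaustive case analysis gives 5 geometric isomers.
One of these lacks any improper symmetry element and so occurs as an enantiomeric pair, giving 5 + 1 = 6 stereoisomers in total.

6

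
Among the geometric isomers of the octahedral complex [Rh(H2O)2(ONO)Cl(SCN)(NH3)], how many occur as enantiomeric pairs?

An octahedron has six vertices in three trans pairs; every non-trans pair is cis.
Systematic enumeration (placing each ligand type in turn and discarding arrangements equivalent by rotation or reflection) gives 9 geometric isomers.
Of these, 6 lack any improper symmetry element and so occur as enantiomeric pairs, giving 9 + 6 = 15 stereoisomers in total.

6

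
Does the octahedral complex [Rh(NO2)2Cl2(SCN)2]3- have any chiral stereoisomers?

yes

The six octahedral sites form three mutually perpendicular trans pairs.
The distinct arrangements are (5 in all): NO2 trans, Cl trans, SCN trans; NO2 cis, Cl trans, SCN cis; NO2 cis, Cl cis, SCN trans; NO2 cis, Cl cis, SCN cis (chiral); NO2 trans, Cl cis, SCN cis.
One of these lacks any improper symmetry element and so occurs as an enantiomeric pair, giving 5 + 1 = 6 stereoisomers in total.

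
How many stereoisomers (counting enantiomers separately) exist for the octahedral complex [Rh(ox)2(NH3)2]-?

3

The six octahedral sites form three mutually perpendicular trans pairs.
Each ox is bidentate and must span two cis positions.
The distinct arrangements are (2 in all): NH3 trans; NH3 cis (chiral).
One of these lacks any improper symmetry element and so occurs as an enantiomeric pair, giving 2 + 1 = 3 stereoisomers in total.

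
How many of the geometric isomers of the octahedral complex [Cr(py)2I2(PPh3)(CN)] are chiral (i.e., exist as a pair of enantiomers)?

2

In an octahedral complex each vertex has one trans partner and four cis neighbours.
The distinct arrangements are (6 in all): py trans, I cis; py cis, I cis (3 arrangements, 2 chiral); py trans, I trans; py cis, I trans.
Of these, 2 lack any improper symmetry element and so occur as enantiomeric pairs, giving 6 + 2 = 8 stereoisomers in total.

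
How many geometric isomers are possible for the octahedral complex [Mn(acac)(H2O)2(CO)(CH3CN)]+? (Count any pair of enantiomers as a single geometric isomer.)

Each acac is bidentate and must span two cis positions.
The distinct arrangements are (4 in all): H2O cis (3 arrangements, 2 chiral); H2O trans.

4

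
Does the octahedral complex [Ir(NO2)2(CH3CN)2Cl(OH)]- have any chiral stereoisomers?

An octahedron has six vertices in three trans pairs; every non-trans pair is cis.
The distinct arrangements are (6 in all): NO2 cis, CH3CN trans; NO2 trans, CH3CN trans; NO2 cis, CH3CN cis (3 arrangements, 2 chiral); NO2 trans, CH3CN cis.
Of these, 2 lack any improper symmetry element and so occur as enantiomeric pairs, giving 6 + 2 = 8 stereoisomers in total.

yes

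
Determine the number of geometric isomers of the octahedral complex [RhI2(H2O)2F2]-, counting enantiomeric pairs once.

There are 5 geometric isomers: I trans, H2O trans, F trans; I cis, H2O cis, F trans; I trans, H2O cis, F cis; I cis, H2O cis, F cis (chiral); I cis, H2O trans, F cis.

5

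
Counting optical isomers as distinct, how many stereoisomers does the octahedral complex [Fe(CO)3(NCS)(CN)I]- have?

5

Systematic placement gives 4 geometric isomers: CO mer (3 arrangements); CO fac (chiral).
One of these lacks any improper symmetry element and so occurs as an enantiomeric pair, giving 4 + 1 = 5 stereoisomers in total.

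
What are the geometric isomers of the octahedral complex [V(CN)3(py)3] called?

fac and mer

In an octahedral complex each vertex has one trans partner and four cis neighbours.
Working through the distinct placements yields 2 geometric isomers: CN mer; CN fac.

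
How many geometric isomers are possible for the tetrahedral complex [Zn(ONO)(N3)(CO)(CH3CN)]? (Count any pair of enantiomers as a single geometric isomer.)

In a tetrahedral complex all four positions are equivalent and every pair of ligands is adjacent — there is no cis/trans distinction.
Only one geometric arrangement is possible; it has no improper symmetry element, so it exists as a pair of enantiomers (2 stereoisomers).

1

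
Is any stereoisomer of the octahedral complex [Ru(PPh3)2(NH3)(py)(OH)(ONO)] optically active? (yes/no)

Exhaustive case analysis gives 9 geometric isomers.
Of these, 6 lack any improper symmetry element and so occur as enantiomeric pairs, giving 9 + 6 = 15 stereoisomers in total.

yes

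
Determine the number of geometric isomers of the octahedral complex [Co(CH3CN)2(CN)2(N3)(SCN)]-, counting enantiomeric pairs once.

Systematic placement gives 6 geometric isomers: CH3CN trans, CN trans; CH3CN trans, CN cis; CH3CN cis, CN cis (3 arrangements, 2 chiral); CH3CN cis, CN trans.

6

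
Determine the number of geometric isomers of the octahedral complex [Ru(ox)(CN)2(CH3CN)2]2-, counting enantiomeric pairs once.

3

An octahedron has six vertices in three trans pairs; every non-trans pair is cis.
Each ox is bidentate and must span two cis positions.
Systematic placement gives 3 geometric isomers: CN cis, CH3CN trans; CN cis, CH3CN cis (chiral); CN trans, CH3CN cis.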